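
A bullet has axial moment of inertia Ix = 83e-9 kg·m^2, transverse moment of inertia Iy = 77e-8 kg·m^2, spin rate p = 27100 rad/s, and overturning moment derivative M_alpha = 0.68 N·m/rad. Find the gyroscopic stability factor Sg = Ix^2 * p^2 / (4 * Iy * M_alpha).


Sg = Ix^2 * p^2 / (4 * Iy * M_alpha) = (83e-9)^2 * 27100^2 / (4 * 77e-8 * 0.68) = 2.416

2.416


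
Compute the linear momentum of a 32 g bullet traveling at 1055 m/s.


p = m*v = 0.032*1055 = 33.76 kg·m/s

33.76 kg·m/s


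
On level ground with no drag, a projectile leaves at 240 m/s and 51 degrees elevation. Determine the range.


R = v0^2 * sin(2*theta) / g = 240^2 * sin(2*51°) / 9.81 = 5743 m

5743 m


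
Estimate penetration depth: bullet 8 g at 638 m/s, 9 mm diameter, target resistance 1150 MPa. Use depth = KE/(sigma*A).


A = pi*(d/2)^2 = pi*(9/2)^2 = 63.6173 mm^2
E = 0.5*m*v^2 = 0.5*0.008*638^2 = 1628.18 J
depth = E/(sigma*A) = 1628.18 J / (1150 MPa * 63.6173 mm^2) = 1628.18/(1150 * 63.6173) m = 0.0222551 m ≈ 22.26 mm

22.26 mm


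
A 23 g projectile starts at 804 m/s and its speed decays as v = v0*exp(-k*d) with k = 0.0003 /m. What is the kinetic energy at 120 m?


v = v0*exp(-k*d) = 804*exp(-0.0003*120) = 775.571 m/s
E = 0.5*m*v^2 = 0.5*0.023*775.571^2 = 6917 J

6917 J


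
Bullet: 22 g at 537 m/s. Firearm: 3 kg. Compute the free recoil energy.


v_r = m_p*v_p/m_gun = 0.022*537/3 = 3.938 m/s, E_r = 0.5*m_gun*v_r^2 = 0.5*3*3.938^2 = 23.26 J

23.26 J


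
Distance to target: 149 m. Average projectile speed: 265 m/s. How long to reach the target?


t = d/v = 149/265 = 0.5623 s

0.5623 s


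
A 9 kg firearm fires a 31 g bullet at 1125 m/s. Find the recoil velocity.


v_recoil = m_p * v_p / m_gun = 0.031 * 1125 / 9 = 3.875 m/s

3.875 m/s


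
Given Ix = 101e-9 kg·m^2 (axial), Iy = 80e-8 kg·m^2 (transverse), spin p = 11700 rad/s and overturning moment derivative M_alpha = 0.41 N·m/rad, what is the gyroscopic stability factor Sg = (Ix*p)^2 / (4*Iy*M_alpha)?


Sg = Ix^2 * p^2 / (4 * Iy * M_alpha) = (101e-9)^2 * 11700^2 / (4 * 80e-8 * 0.41) = 1.064

1.064


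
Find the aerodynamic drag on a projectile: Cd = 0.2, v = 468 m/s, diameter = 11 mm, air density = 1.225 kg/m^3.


A = pi*(d/2)^2 = pi*(11/2000)^2 = 9.50332e-05 m^2
Fd = 0.5*Cd*rho*A*v^2 = 0.5*0.2*1.225*9.50332e-05*468^2 = 2.55 N

2.55 N


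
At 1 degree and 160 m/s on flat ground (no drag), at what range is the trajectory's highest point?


R = v0^2*sin(2*theta)/g = 160^2*sin(2*1°)/9.81 = 91.0731 m
apex_dist = R/2 = 91.0731/2 = 45.54 m

45.54 m


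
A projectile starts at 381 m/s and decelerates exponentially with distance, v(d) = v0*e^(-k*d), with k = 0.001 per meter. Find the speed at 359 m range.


v = v0*exp(-k*d) = 381*exp(-0.001*359) = 266.1 m/s

266.1 m/s


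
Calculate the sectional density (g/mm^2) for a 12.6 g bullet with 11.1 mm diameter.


SD = m/d^2 = 12.6/11.1^2 = 0.1023 g/mm^2

0.1023 g/mm^2


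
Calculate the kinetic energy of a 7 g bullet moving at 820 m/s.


E = 0.5*m*v^2 = 0.5*0.007*820^2 = 2353 J

2353 J


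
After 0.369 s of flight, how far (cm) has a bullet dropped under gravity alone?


drop = 0.5*g*t^2 = 0.5*9.81*0.369^2 = 0.66787 m ≈ 66.79 cm

66.79 cm


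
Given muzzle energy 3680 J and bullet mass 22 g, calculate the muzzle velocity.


v = sqrt(2*E/m) = sqrt(2*3680/0.022) = 578.4 m/s

578.4 m/s


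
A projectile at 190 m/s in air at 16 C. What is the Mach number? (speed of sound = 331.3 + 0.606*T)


a = 331.3 + 0.606*(16) = 340.996 m/s
M = v/a = 190/340.996 = 0.5572

0.5572


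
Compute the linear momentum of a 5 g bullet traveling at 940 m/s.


p = m*v = 0.005*940 = 4.7 kg·m/s

4.7 kg·m/s


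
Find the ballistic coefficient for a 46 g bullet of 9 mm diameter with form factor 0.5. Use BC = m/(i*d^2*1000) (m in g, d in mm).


BC = m/(i*d^2*1000) = 46/(0.5 * 9^2 * 1000) = 0.001136

0.001136


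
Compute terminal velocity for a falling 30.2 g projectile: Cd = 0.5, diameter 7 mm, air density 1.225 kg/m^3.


A = pi*(d/2)^2 = pi*(7/2000)^2 = 3.84845e-05 m^2
vt = sqrt(2mg/(Cd*rho*A)) = sqrt(2*0.0302*9.81/(0.5 * 1.225 * 3.84845e-05)) = 158.5 m/s

158.5 m/s


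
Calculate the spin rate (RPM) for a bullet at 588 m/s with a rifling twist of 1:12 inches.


twist_m = 12*0.0254 = 0.3048 m
spin = v/twist = 588/0.3048 = 1929.134 rev/s
RPM = spin*60 = 1929.134*60 ≈ 115748 RPM

115748 RPM


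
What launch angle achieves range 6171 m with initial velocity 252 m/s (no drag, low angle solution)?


sin(2*theta) = R*g/v0^2 = 6171*9.81/252^2 = 0.953287, theta = arcsin(0.953287)/2 = 36.21°

36.21 degrees


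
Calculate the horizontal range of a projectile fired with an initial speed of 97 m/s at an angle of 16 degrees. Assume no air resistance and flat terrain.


R = v0^2 * sin(2*theta) / g = 97^2 * sin(2*16°) / 9.81 = 508.3 m

508.3 m


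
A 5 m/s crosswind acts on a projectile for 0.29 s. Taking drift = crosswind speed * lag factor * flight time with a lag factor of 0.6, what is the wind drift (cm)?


drift = v_wind * lag * t = 5 * 0.6 * 0.29 = 0.87 m ≈ 87 cm

87 cm


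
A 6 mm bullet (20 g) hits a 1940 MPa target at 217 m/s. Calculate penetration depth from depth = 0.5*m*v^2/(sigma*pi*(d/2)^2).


A = pi*(d/2)^2 = pi*(6/2)^2 = 28.2743 mm^2
E = 0.5*m*v^2 = 0.5*0.02*217^2 = 470.89 J
depth = E/(sigma*A) = 470.89 J / (1940 MPa * 28.2743 mm^2) = 470.89/(1940 * 28.2743) m = 0.0085847 m ≈ 8.585 mm

8.585 mm


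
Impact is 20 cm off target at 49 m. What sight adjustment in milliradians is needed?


1 mrad subtends 1 cm per 10 m of range, so adj = error_cm / (dist_m / 10) = 20 / (49/10) = 4.082 mrad

4.082 mrad


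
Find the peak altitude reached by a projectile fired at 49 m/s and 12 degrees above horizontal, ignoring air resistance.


H = (v0*sin(theta))^2 / (2g) = (49*sin(12°))^2 / (2*9.81) = 5.29 m

5.29 m


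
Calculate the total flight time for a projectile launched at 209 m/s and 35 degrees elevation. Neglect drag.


T = 2*v0*sin(theta)/g = 2*209*sin(35°)/9.81 = 24.44 s

24.44 s


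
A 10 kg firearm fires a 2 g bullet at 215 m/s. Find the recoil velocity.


v_recoil = m_p * v_p / m_gun = 0.002 * 215 / 10 = 0.043 m/s

0.043 m/s


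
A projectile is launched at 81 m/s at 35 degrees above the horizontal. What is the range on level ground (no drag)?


R = v0^2 * sin(2*theta) / g = 81^2 * sin(2*35°) / 9.81 = 628.5 m

628.5 m


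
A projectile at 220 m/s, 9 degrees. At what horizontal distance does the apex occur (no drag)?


R = v0^2*sin(2*theta)/g = 220^2*sin(2*9°)/9.81 = 1524.61 m
apex_dist = R/2 = 1524.61/2 = 762.3 m

762.3 m


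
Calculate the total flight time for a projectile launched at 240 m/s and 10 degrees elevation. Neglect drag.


T = 2*v0*sin(theta)/g = 2*240*sin(10°)/9.81 = 8.497 s

8.497 s


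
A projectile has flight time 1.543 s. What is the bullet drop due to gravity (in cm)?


drop = 0.5*g*t^2 = 0.5*9.81*1.543^2 = 11.6781 m ≈ 1168 cm

1168 cm


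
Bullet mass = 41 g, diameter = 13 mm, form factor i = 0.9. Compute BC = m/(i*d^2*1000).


BC = m/(i*d^2*1000) = 41/(0.9 * 13^2 * 1000) = 0.0002696

0.0002696


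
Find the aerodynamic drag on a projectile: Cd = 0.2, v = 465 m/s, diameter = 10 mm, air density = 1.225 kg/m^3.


A = pi*(d/2)^2 = pi*(10/2000)^2 = 7.85398e-05 m^2
Fd = 0.5*Cd*rho*A*v^2 = 0.5*0.2*1.225*7.85398e-05*465^2 = 2.08 N

2.08 N


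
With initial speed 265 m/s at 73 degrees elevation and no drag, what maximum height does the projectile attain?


H = (v0*sin(theta))^2 / (2g) = (265*sin(73°))^2 / (2*9.81) = 3273 m

3273 m


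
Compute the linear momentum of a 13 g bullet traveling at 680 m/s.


p = m*v = 0.013*680 = 8.84 kg·m/s

8.84 kg·m/s


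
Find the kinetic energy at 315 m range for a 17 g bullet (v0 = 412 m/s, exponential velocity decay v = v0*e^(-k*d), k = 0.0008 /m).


v = v0*exp(-k*d) = 412*exp(-0.0008*315) = 320.225 m/s
E = 0.5*m*v^2 = 0.5*0.017*320.225^2 = 871.6 J

871.6 J


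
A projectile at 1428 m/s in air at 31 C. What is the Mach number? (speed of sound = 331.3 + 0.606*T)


a = 331.3 + 0.606*(31) = 350.086 m/s
M = v/a = 1428/350.086 = 4.079

4.079


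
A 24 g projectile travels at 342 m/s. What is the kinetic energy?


E = 0.5*m*v^2 = 0.5*0.024*342^2 = 1404 J

1404 J


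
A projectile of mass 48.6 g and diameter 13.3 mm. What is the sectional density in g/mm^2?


SD = m/d^2 = 48.6/13.3^2 = 0.2747 g/mm^2

0.2747 g/mm^2


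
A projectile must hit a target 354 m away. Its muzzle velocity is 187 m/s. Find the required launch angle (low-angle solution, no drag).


sin(2*theta) = R*g/v0^2 = 354*9.81/187^2 = 0.0993091, theta = arcsin(0.0993091)/2 = 2.85°

2.85 degrees


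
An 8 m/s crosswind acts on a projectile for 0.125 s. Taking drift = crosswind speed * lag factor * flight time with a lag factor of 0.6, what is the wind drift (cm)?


drift = v_wind * lag * t = 8 * 0.6 * 0.125 = 0.6 m ≈ 60 cm

60 cm


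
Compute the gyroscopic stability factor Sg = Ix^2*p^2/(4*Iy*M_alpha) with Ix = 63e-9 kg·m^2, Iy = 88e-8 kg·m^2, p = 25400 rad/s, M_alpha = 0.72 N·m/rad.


Sg = Ix^2 * p^2 / (4 * Iy * M_alpha) = (63e-9)^2 * 25400^2 / (4 * 88e-8 * 0.72) = 1.01

1.01


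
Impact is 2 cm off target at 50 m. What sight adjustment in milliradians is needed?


1 mrad subtends 1 cm per 10 m of range, so adj = error_cm / (dist_m / 10) = 2 / (50/10) = 0.4 mrad

0.4 mrad


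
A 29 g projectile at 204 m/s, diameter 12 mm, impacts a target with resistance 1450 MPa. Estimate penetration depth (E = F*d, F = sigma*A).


A = pi*(d/2)^2 = pi*(12/2)^2 = 113.097 mm^2
E = 0.5*m*v^2 = 0.5*0.029*204^2 = 603.432 J
depth = E/(sigma*A) = 603.432 J / (1450 MPa * 113.097 mm^2) = 603.432/(1450 * 113.097) m = 0.00367966 m ≈ 3.68 mm

3.68 mm


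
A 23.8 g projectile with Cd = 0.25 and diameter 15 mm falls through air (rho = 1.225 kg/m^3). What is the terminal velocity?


A = pi*(d/2)^2 = pi*(15/2000)^2 = 1.76715e-04 m^2
vt = sqrt(2mg/(Cd*rho*A)) = sqrt(2*0.0238*9.81/(0.25 * 1.225 * 1.76715e-04)) = 92.89 m/s

92.89 m/s


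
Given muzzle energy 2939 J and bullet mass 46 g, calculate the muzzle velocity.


v = sqrt(2*E/m) = sqrt(2*2939/0.046) = 357.5 m/s

357.5 m/s


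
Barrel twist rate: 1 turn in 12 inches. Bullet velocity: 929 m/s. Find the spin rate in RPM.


twist_m = 12*0.0254 = 0.3048 m
spin = v/twist = 929/0.3048 = 3047.9 rev/s
RPM = spin*60 = 3047.9*60 ≈ 182874 RPM

182874 RPM


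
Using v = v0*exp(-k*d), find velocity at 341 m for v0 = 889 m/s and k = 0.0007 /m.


v = v0*exp(-k*d) = 889*exp(-0.0007*341) = 700.2 m/s

700.2 m/s


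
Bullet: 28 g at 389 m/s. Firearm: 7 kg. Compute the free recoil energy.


v_r = m_p*v_p/m_gun = 0.028*389/7 = 1.556 m/s, E_r = 0.5*m_gun*v_r^2 = 0.5*7*1.556^2 = 8.474 J

8.474 J


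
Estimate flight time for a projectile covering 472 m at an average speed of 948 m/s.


t = d/v = 472/948 = 0.4979 s

0.4979 s


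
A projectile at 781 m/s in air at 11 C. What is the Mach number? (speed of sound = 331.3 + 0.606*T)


a = 331.3 + 0.606*(11) = 337.966 m/s
M = v/a = 781/337.966 = 2.311

2.311


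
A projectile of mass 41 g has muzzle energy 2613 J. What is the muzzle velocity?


v = sqrt(2*E/m) = sqrt(2*2613/0.041) = 357 m/s

357 m/s


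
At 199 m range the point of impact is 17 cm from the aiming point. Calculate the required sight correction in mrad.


1 mrad subtends 1 cm per 10 m of range, so adj = error_cm / (dist_m / 10) = 17 / (199/10) = 0.8543 mrad

0.8543 mrad


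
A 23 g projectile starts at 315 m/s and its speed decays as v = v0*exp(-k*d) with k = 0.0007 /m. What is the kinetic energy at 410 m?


v = v0*exp(-k*d) = 315*exp(-0.0007*410) = 236.411 m/s
E = 0.5*m*v^2 = 0.5*0.023*236.411^2 = 642.7 J

642.7 J


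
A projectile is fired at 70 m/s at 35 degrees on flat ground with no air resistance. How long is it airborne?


T = 2*v0*sin(theta)/g = 2*70*sin(35°)/9.81 = 8.186 s

8.186 s


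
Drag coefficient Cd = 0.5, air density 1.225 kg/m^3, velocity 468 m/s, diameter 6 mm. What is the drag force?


A = pi*(d/2)^2 = pi*(6/2000)^2 = 2.82743e-05 m^2
Fd = 0.5*Cd*rho*A*v^2 = 0.5*0.5*1.225*2.82743e-05*468^2 = 1.897 N

1.897 N


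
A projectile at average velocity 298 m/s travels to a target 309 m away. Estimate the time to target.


t = d/v = 309/298 = 1.037 s

1.037 s


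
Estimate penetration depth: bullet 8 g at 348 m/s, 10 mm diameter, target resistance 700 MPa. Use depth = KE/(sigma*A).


A = pi*(d/2)^2 = pi*(10/2)^2 = 78.5398 mm^2
E = 0.5*m*v^2 = 0.5*0.008*348^2 = 484.416 J
depth = E/(sigma*A) = 484.416 J / (700 MPa * 78.5398 mm^2) = 484.416/(700 * 78.5398) m = 0.00881111 m ≈ 8.811 mm

8.811 mm


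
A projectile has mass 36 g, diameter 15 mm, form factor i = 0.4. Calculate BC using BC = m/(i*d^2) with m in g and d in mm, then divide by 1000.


BC = m/(i*d^2*1000) = 36/(0.4 * 15^2 * 1000) = 0.0004

0.0004


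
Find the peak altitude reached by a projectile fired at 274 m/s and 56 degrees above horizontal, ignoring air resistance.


H = (v0*sin(theta))^2 / (2g) = (274*sin(56°))^2 / (2*9.81) = 2630 m

2630 m


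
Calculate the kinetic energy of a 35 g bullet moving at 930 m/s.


E = 0.5*m*v^2 = 0.5*0.035*930^2 = 15136 J

15136 J


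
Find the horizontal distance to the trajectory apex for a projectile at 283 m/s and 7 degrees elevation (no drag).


R = v0^2*sin(2*theta)/g = 283^2*sin(2*7°)/9.81 = 1975.05 m
apex_dist = R/2 = 1975.05/2 = 987.5 m

987.5 m


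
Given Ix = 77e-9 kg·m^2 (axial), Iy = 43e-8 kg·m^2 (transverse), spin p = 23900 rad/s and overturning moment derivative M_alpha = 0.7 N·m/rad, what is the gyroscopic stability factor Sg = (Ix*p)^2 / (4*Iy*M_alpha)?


Sg = Ix^2 * p^2 / (4 * Iy * M_alpha) = (77e-9)^2 * 23900^2 / (4 * 43e-8 * 0.7) = 2.813

2.813


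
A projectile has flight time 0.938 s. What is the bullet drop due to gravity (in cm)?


drop = 0.5*g*t^2 = 0.5*9.81*0.938^2 = 4.31563 m ≈ 431.6 cm

431.6 cm


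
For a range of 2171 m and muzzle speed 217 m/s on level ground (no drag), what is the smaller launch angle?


sin(2*theta) = R*g/v0^2 = 2171*9.81/217^2 = 0.452282, theta = arcsin(0.452282)/2 = 13.45°

13.45 degrees


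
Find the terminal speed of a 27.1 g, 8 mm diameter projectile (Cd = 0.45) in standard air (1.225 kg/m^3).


A = pi*(d/2)^2 = pi*(8/2000)^2 = 5.02655e-05 m^2
vt = sqrt(2mg/(Cd*rho*A)) = sqrt(2*0.0271*9.81/(0.45 * 1.225 * 5.02655e-05)) = 138.5 m/s

138.5 m/s


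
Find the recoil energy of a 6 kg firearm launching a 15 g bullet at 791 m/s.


v_r = m_p*v_p/m_gun = 0.015*791/6 = 1.9775 m/s, E_r = 0.5*m_gun*v_r^2 = 0.5*6*1.9775^2 = 11.73 J

11.73 J


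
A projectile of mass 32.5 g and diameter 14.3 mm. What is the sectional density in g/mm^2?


SD = m/d^2 = 32.5/14.3^2 = 0.1589 g/mm^2

0.1589 g/mm^2


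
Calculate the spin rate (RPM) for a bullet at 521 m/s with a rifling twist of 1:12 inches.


twist_m = 12*0.0254 = 0.3048 m
spin = v/twist = 521/0.3048 = 1709.318 rev/s
RPM = spin*60 = 1709.318*60 ≈ 102559 RPM

102559 RPM


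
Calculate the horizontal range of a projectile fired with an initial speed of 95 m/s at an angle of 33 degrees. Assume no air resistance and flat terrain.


R = v0^2 * sin(2*theta) / g = 95^2 * sin(2*33°) / 9.81 = 840.4 m

840.4 m


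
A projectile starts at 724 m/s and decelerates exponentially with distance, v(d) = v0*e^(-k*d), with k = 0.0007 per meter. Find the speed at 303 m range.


v = v0*exp(-k*d) = 724*exp(-0.0007*303) = 585.6 m/s

585.6 m/s


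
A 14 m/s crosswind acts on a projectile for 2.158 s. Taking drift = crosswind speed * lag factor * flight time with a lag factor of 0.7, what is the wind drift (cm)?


drift = v_wind * lag * t = 14 * 0.7 * 2.158 = 21.1484 m ≈ 2115 cm

2115 cm


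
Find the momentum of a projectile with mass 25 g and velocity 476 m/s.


p = m*v = 0.025*476 = 11.9 kg·m/s

11.9 kg·m/s


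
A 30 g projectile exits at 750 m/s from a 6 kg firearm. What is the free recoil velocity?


v_recoil = m_p * v_p / m_gun = 0.03 * 750 / 6 = 3.75 m/s

3.75 m/s


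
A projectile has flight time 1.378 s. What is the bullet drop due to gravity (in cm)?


drop = 0.5*g*t^2 = 0.5*9.81*1.378^2 = 9.31403 m ≈ 931.4 cm

931.4 cm


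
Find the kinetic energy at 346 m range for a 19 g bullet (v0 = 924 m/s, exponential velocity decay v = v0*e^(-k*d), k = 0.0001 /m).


v = v0*exp(-k*d) = 924*exp(-0.0001*346) = 892.576 m/s
E = 0.5*m*v^2 = 0.5*0.019*892.576^2 = 7569 J

7569 J


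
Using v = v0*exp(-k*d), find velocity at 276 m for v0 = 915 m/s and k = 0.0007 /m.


v = v0*exp(-k*d) = 915*exp(-0.0007*276) = 754.3 m/s

754.3 m/s


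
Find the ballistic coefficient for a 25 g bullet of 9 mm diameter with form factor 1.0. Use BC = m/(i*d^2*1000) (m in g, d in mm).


BC = m/(i*d^2*1000) = 25/(1.0 * 9^2 * 1000) = 0.0003086

0.0003086


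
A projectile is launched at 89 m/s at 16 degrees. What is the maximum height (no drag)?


H = (v0*sin(theta))^2 / (2g) = (89*sin(16°))^2 / (2*9.81) = 30.67 m

30.67 m


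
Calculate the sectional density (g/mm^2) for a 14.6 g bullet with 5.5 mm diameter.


SD = m/d^2 = 14.6/5.5^2 = 0.4826 g/mm^2

0.4826 g/mm^2


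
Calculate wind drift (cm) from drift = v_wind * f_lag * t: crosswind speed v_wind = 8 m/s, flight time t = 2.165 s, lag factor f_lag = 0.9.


drift = v_wind * lag * t = 8 * 0.9 * 2.165 = 15.588 m ≈ 1559 cm

1559 cm


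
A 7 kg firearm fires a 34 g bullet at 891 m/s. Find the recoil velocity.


v_recoil = m_p * v_p / m_gun = 0.034 * 891 / 7 = 4.328 m/s

4.328 m/s


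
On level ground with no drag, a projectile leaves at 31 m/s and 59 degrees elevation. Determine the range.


R = v0^2 * sin(2*theta) / g = 31^2 * sin(2*59°) / 9.81 = 86.49 m

86.49 m


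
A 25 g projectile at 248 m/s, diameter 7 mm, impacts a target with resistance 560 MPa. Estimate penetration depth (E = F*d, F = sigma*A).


A = pi*(d/2)^2 = pi*(7/2)^2 = 38.4845 mm^2
E = 0.5*m*v^2 = 0.5*0.025*248^2 = 768.8 J
depth = E/(sigma*A) = 768.8 J / (560 MPa * 38.4845 mm^2) = 768.8/(560 * 38.4845) m = 0.035673 m ≈ 35.67 mm

35.67 mm


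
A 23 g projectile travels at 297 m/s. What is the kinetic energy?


E = 0.5*m*v^2 = 0.5*0.023*297^2 = 1014 J

1014 J


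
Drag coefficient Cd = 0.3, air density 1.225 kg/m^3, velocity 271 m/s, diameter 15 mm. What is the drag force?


A = pi*(d/2)^2 = pi*(15/2000)^2 = 1.76715e-04 m^2
Fd = 0.5*Cd*rho*A*v^2 = 0.5*0.3*1.225*1.76715e-04*271^2 = 2.385 N

2.385 N


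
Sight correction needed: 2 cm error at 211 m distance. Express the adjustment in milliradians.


1 mrad subtends 1 cm per 10 m of range, so adj = error_cm / (dist_m / 10) = 2 / (211/10) = 0.09479 mrad

0.09479 mrad


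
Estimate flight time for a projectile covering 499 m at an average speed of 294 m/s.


t = d/v = 499/294 = 1.697 s

1.697 s


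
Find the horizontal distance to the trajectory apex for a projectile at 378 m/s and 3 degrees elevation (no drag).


R = v0^2*sin(2*theta)/g = 378^2*sin(2*3°)/9.81 = 1522.47 m
apex_dist = R/2 = 1522.47/2 = 761.2 m

761.2 m


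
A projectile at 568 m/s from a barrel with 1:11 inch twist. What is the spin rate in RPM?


twist_m = 11*0.0254 = 0.2794 m
spin = v/twist = 568/0.2794 = 2032.928 rev/s
RPM = spin*60 = 2032.928*60 ≈ 121976 RPM

121976 RPM


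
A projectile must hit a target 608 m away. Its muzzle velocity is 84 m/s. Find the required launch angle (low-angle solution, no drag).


sin(2*theta) = R*g/v0^2 = 608*9.81/84^2 = 0.845306, theta = arcsin(0.845306)/2 = 28.85°

28.85 degrees


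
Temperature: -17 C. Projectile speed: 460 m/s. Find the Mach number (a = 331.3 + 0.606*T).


a = 331.3 + 0.606*(-17) = 320.998 m/s
M = v/a = 460/320.998 = 1.433

1.433


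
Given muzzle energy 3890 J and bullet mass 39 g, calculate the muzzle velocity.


v = sqrt(2*E/m) = sqrt(2*3890/0.039) = 446.6 m/s

446.6 m/s


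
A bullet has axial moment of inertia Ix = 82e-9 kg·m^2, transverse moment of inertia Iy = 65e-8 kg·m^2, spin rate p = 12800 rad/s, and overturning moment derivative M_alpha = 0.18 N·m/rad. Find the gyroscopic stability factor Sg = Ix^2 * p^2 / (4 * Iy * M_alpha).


Sg = Ix^2 * p^2 / (4 * Iy * M_alpha) = (82e-9)^2 * 12800^2 / (4 * 65e-8 * 0.18) = 2.354

2.354


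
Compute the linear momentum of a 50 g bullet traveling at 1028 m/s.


p = m*v = 0.05*1028 = 51.4 kg·m/s

51.4 kg·m/s


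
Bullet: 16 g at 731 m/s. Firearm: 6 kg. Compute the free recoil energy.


v_r = m_p*v_p/m_gun = 0.016*731/6 = 1.94933 m/s, E_r = 0.5*m_gun*v_r^2 = 0.5*6*1.94933^2 = 11.4 J

11.4 J


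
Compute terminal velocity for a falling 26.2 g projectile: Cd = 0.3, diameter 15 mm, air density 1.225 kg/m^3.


A = pi*(d/2)^2 = pi*(15/2000)^2 = 1.76715e-04 m^2
vt = sqrt(2mg/(Cd*rho*A)) = sqrt(2*0.0262*9.81/(0.3 * 1.225 * 1.76715e-04)) = 88.97 m/s

88.97 m/s


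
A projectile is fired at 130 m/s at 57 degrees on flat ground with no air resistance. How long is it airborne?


T = 2*v0*sin(theta)/g = 2*130*sin(57°)/9.81 = 22.23 s

22.23 s


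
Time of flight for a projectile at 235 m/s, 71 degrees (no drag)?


T = 2*v0*sin(theta)/g = 2*235*sin(71°)/9.81 = 45.3 s

45.3 s


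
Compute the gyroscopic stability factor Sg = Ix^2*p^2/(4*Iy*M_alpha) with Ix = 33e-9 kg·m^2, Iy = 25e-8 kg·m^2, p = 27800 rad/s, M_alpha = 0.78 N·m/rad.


Sg = Ix^2 * p^2 / (4 * Iy * M_alpha) = (33e-9)^2 * 27800^2 / (4 * 25e-8 * 0.78) = 1.079

1.079


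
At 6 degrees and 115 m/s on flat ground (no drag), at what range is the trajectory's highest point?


R = v0^2*sin(2*theta)/g = 115^2*sin(2*6°)/9.81 = 280.289 m
apex_dist = R/2 = 280.289/2 = 140.1 m

140.1 m


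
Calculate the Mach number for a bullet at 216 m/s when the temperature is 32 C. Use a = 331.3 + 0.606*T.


a = 331.3 + 0.606*(32) = 350.692 m/s
M = v/a = 216/350.692 = 0.6159

0.6159


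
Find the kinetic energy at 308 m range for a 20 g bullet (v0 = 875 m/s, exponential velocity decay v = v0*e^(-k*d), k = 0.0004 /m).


v = v0*exp(-k*d) = 875*exp(-0.0004*308) = 773.576 m/s
E = 0.5*m*v^2 = 0.5*0.02*773.576^2 = 5984 J

5984 J


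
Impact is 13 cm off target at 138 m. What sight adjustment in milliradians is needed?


1 mrad subtends 1 cm per 10 m of range, so adj = error_cm / (dist_m / 10) = 13 / (138/10) = 0.942 mrad

0.942 mrad


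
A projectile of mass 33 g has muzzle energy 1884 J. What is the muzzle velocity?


v = sqrt(2*E/m) = sqrt(2*1884/0.033) = 337.9 m/s

337.9 m/s


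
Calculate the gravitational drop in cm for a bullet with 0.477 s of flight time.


drop = 0.5*g*t^2 = 0.5*9.81*0.477^2 = 1.11603 m ≈ 111.6 cm

111.6 cm


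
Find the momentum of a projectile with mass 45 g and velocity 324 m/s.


p = m*v = 0.045*324 = 14.58 kg·m/s

14.58 kg·m/s


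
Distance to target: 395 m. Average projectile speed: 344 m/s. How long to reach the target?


t = d/v = 395/344 = 1.148 s

1.148 s


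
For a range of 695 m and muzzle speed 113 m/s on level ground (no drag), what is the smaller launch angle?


sin(2*theta) = R*g/v0^2 = 695*9.81/113^2 = 0.533945, theta = arcsin(0.533945)/2 = 16.14°

16.14 degrees


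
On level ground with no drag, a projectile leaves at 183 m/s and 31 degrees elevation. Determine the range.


R = v0^2 * sin(2*theta) / g = 183^2 * sin(2*31°) / 9.81 = 3014 m

3014 m


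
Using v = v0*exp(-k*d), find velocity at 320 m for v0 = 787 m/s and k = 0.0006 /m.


v = v0*exp(-k*d) = 787*exp(-0.0006*320) = 649.5 m/s

649.5 m/s


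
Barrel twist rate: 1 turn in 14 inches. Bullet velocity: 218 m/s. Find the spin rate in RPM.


twist_m = 14*0.0254 = 0.3556 m
spin = v/twist = 218/0.3556 = 613.0484 rev/s
RPM = spin*60 = 613.0484*60 ≈ 36783 RPM

36783 RPM


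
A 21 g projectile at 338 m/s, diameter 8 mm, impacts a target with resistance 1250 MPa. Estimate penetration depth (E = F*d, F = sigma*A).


A = pi*(d/2)^2 = pi*(8/2)^2 = 50.2655 mm^2
E = 0.5*m*v^2 = 0.5*0.021*338^2 = 1199.56 J
depth = E/(sigma*A) = 1199.56 J / (1250 MPa * 50.2655 mm^2) = 1199.56/(1250 * 50.2655) m = 0.0190916 m ≈ 19.09 mm

19.09 mm


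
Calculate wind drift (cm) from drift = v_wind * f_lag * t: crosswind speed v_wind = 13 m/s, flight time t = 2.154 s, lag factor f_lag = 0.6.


drift = v_wind * lag * t = 13 * 0.6 * 2.154 = 16.8012 m ≈ 1680 cm

1680 cm


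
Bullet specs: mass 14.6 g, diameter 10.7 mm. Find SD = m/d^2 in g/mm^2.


SD = m/d^2 = 14.6/10.7^2 = 0.1275 g/mm^2

0.1275 g/mm^2


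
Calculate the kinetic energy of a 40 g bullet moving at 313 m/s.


E = 0.5*m*v^2 = 0.5*0.04*313^2 = 1959 J

1959 J


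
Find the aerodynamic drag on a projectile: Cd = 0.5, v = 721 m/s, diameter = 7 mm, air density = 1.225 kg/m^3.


A = pi*(d/2)^2 = pi*(7/2000)^2 = 3.84845e-05 m^2
Fd = 0.5*Cd*rho*A*v^2 = 0.5*0.5*1.225*3.84845e-05*721^2 = 6.127 N

6.127 N


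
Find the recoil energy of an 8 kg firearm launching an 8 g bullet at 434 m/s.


v_r = m_p*v_p/m_gun = 0.008*434/8 = 0.434 m/s, E_r = 0.5*m_gun*v_r^2 = 0.5*8*0.434^2 = 0.7534 J

0.7534 J


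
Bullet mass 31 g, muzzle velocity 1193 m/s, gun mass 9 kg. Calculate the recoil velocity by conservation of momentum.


v_recoil = m_p * v_p / m_gun = 0.031 * 1193 / 9 = 4.109 m/s

4.109 m/s


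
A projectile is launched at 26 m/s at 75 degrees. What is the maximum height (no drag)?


H = (v0*sin(theta))^2 / (2g) = (26*sin(75°))^2 / (2*9.81) = 32.15 m

32.15 m


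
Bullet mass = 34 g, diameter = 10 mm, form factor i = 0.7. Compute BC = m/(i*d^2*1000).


BC = m/(i*d^2*1000) = 34/(0.7 * 10^2 * 1000) = 0.0004857

0.0004857


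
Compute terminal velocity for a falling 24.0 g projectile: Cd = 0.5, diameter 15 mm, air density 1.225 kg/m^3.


A = pi*(d/2)^2 = pi*(15/2000)^2 = 1.76715e-04 m^2
vt = sqrt(2mg/(Cd*rho*A)) = sqrt(2*0.024*9.81/(0.5 * 1.225 * 1.76715e-04)) = 65.96 m/s

65.96 m/s


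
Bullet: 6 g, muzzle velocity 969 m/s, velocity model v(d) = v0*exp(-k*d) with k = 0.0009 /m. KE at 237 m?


v = v0*exp(-k*d) = 969*exp(-0.0009*237) = 782.868 m/s
E = 0.5*m*v^2 = 0.5*0.006*782.868^2 = 1839 J

1839 J


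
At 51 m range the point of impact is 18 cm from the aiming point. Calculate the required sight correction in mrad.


1 mrad subtends 1 cm per 10 m of range, so adj = error_cm / (dist_m / 10) = 18 / (51/10) = 3.529 mrad

3.529 mrad


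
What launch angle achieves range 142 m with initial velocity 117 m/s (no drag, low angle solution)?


sin(2*theta) = R*g/v0^2 = 142*9.81/117^2 = 0.101762, theta = arcsin(0.101762)/2 = 2.92°

2.92 degrees


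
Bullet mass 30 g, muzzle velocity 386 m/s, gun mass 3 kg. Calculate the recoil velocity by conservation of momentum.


v_recoil = m_p * v_p / m_gun = 0.03 * 386 / 3 = 3.86 m/s

3.86 m/s


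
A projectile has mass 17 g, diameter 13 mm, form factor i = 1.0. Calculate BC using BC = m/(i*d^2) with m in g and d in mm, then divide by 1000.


BC = m/(i*d^2*1000) = 17/(1.0 * 13^2 * 1000) = 0.0001006

0.0001006


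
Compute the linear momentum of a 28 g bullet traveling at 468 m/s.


p = m*v = 0.028*468 = 13.1 kg·m/s

13.1 kg·m/s


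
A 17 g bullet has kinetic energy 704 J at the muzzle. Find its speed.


v = sqrt(2*E/m) = sqrt(2*704/0.017) = 287.8 m/s

287.8 m/s


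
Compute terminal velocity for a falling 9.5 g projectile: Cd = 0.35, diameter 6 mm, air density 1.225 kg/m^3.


A = pi*(d/2)^2 = pi*(6/2000)^2 = 2.82743e-05 m^2
vt = sqrt(2mg/(Cd*rho*A)) = sqrt(2*0.0095*9.81/(0.35 * 1.225 * 2.82743e-05)) = 124 m/s

124 m/s


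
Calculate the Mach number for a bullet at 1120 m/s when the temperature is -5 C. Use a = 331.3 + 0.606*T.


a = 331.3 + 0.606*(-5) = 328.27 m/s
M = v/a = 1120/328.27 = 3.412

3.412


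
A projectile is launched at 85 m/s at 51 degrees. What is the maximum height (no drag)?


H = (v0*sin(theta))^2 / (2g) = (85*sin(51°))^2 / (2*9.81) = 222.4 m

222.4 m


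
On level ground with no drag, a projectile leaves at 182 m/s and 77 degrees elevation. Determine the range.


R = v0^2 * sin(2*theta) / g = 182^2 * sin(2*77°) / 9.81 = 1480 m

1480 m


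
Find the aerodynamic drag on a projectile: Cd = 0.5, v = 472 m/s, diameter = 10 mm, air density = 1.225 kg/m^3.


A = pi*(d/2)^2 = pi*(10/2000)^2 = 7.85398e-05 m^2
Fd = 0.5*Cd*rho*A*v^2 = 0.5*0.5*1.225*7.85398e-05*472^2 = 5.359 N

5.359 N


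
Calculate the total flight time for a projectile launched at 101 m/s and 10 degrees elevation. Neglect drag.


T = 2*v0*sin(theta)/g = 2*101*sin(10°)/9.81 = 3.576 s

3.576 s


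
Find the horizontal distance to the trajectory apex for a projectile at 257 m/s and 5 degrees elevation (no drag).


R = v0^2*sin(2*theta)/g = 257^2*sin(2*5°)/9.81 = 1169.14 m
apex_dist = R/2 = 1169.14/2 = 584.6 m

584.6 m


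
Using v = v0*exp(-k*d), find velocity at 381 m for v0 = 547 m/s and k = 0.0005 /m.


v = v0*exp(-k*d) = 547*exp(-0.0005*381) = 452.1 m/s

452.1 m/s


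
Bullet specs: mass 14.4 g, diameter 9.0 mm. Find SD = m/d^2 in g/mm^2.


SD = m/d^2 = 14.4/9.0^2 = 0.1778 g/mm^2

0.1778 g/mm^2


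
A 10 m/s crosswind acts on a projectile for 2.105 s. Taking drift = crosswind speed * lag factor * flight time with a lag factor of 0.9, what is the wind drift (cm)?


drift = v_wind * lag * t = 10 * 0.9 * 2.105 = 18.945 m ≈ 1894 cm

1894 cm


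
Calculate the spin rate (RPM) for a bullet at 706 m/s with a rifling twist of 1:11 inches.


twist_m = 11*0.0254 = 0.2794 m
spin = v/twist = 706/0.2794 = 2526.843 rev/s
RPM = spin*60 = 2526.843*60 ≈ 151611 RPM

151611 RPM


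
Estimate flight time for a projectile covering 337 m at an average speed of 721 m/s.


t = d/v = 337/721 = 0.4674 s

0.4674 s


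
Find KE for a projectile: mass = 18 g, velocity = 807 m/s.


E = 0.5*m*v^2 = 0.5*0.018*807^2 = 5861 J

5861 J


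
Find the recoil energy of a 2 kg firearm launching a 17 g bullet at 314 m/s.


v_r = m_p*v_p/m_gun = 0.017*314/2 = 2.669 m/s, E_r = 0.5*m_gun*v_r^2 = 0.5*2*2.669^2 = 7.124 J

7.124 J


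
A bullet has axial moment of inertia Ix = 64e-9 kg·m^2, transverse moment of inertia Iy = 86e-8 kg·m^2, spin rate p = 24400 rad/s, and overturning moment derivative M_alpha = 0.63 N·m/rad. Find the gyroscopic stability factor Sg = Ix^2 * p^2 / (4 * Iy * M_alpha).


Sg = Ix^2 * p^2 / (4 * Iy * M_alpha) = (64e-9)^2 * 24400^2 / (4 * 86e-8 * 0.63) = 1.125

1.125


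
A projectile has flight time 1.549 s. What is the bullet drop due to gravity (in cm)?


drop = 0.5*g*t^2 = 0.5*9.81*1.549^2 = 11.7691 m ≈ 1177 cm

1177 cm


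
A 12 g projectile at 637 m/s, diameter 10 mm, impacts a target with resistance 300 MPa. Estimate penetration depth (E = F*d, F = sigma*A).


A = pi*(d/2)^2 = pi*(10/2)^2 = 78.5398 mm^2
E = 0.5*m*v^2 = 0.5*0.012*637^2 = 2434.61 J
depth = E/(sigma*A) = 2434.61 J / (300 MPa * 78.5398 mm^2) = 2434.61/(300 * 78.5398) m = 0.103328 m ≈ 103.3 mm

103.3 mm


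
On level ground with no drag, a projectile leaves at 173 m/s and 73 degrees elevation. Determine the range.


R = v0^2 * sin(2*theta) / g = 173^2 * sin(2*73°) / 9.81 = 1706 m

1706 m


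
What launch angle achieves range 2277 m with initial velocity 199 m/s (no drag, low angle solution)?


sin(2*theta) = R*g/v0^2 = 2277*9.81/199^2 = 0.564061, theta = arcsin(0.564061)/2 = 17.17°

17.17 degrees


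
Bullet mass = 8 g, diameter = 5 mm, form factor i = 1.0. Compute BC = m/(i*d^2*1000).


BC = m/(i*d^2*1000) = 8/(1.0 * 5^2 * 1000) = 0.00032

0.00032


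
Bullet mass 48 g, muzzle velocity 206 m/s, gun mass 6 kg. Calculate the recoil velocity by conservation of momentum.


v_recoil = m_p * v_p / m_gun = 0.048 * 206 / 6 = 1.648 m/s

1.648 m/s


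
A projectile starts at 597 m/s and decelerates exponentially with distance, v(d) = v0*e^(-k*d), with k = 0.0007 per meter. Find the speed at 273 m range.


v = v0*exp(-k*d) = 597*exp(-0.0007*273) = 493.2 m/s

493.2 m/s


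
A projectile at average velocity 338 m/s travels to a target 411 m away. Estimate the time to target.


t = d/v = 411/338 = 1.216 s

1.216 s


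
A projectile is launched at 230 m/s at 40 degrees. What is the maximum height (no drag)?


H = (v0*sin(theta))^2 / (2g) = (230*sin(40°))^2 / (2*9.81) = 1114 m

1114 m


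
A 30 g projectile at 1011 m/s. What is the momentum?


p = m*v = 0.03*1011 = 30.33 kg·m/s

30.33 kg·m/s


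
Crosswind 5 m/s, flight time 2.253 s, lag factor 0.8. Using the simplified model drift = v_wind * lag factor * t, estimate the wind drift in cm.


drift = v_wind * lag * t = 5 * 0.8 * 2.253 = 9.012 m ≈ 901.2 cm

901.2 cm


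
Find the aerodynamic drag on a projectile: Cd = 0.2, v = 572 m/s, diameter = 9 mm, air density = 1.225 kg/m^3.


A = pi*(d/2)^2 = pi*(9/2000)^2 = 6.36173e-05 m^2
Fd = 0.5*Cd*rho*A*v^2 = 0.5*0.2*1.225*6.36173e-05*572^2 = 2.55 N

2.55 N


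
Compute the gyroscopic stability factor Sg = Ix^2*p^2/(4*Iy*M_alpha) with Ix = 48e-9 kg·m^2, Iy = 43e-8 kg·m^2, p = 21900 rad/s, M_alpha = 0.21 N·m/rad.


Sg = Ix^2 * p^2 / (4 * Iy * M_alpha) = (48e-9)^2 * 21900^2 / (4 * 43e-8 * 0.21) = 3.059

3.059


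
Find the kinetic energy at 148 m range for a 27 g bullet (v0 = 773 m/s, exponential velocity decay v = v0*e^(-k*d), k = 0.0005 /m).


v = v0*exp(-k*d) = 773*exp(-0.0005*148) = 717.863 m/s
E = 0.5*m*v^2 = 0.5*0.027*717.863^2 = 6957 J

6957 J


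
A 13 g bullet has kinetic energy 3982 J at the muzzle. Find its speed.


v = sqrt(2*E/m) = sqrt(2*3982/0.013) = 782.7 m/s

782.7 m/s


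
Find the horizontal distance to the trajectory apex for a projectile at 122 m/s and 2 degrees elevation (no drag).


R = v0^2*sin(2*theta)/g = 122^2*sin(2*2°)/9.81 = 105.836 m
apex_dist = R/2 = 105.836/2 = 52.92 m

52.92 m


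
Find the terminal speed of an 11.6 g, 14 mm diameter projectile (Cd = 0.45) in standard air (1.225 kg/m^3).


A = pi*(d/2)^2 = pi*(14/2000)^2 = 1.53938e-04 m^2
vt = sqrt(2mg/(Cd*rho*A)) = sqrt(2*0.0116*9.81/(0.45 * 1.225 * 1.53938e-04)) = 51.79 m/s

51.79 m/s


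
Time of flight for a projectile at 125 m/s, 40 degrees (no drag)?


T = 2*v0*sin(theta)/g = 2*125*sin(40°)/9.81 = 16.38 s

16.38 s


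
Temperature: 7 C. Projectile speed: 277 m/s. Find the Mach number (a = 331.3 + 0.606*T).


a = 331.3 + 0.606*(7) = 335.542 m/s
M = v/a = 277/335.542 = 0.8255

0.8255


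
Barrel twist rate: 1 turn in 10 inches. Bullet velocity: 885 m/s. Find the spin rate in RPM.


twist_m = 10*0.0254 = 0.254 m
spin = v/twist = 885/0.254 = 3484.252 rev/s
RPM = spin*60 = 3484.252*60 ≈ 209055 RPM

209055 RPM


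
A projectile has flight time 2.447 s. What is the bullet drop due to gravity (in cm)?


drop = 0.5*g*t^2 = 0.5*9.81*2.447^2 = 29.3702 m ≈ 2937 cm

2937 cm


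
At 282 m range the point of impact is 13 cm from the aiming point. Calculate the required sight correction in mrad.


1 mrad subtends 1 cm per 10 m of range, so adj = error_cm / (dist_m / 10) = 13 / (282/10) = 0.461 mrad

0.461 mrad


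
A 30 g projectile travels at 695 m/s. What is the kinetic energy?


E = 0.5*m*v^2 = 0.5*0.03*695^2 = 7245 J

7245 J


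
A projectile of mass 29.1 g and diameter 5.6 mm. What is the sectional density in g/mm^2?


SD = m/d^2 = 29.1/5.6^2 = 0.9279 g/mm^2

0.9279 g/mm^2


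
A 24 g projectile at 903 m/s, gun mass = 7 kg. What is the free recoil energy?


v_r = m_p*v_p/m_gun = 0.024*903/7 = 3.096 m/s, E_r = 0.5*m_gun*v_r^2 = 0.5*7*3.096^2 = 33.55 J

33.55 J


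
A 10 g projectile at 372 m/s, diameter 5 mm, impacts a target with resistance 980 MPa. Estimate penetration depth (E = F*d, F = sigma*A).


A = pi*(d/2)^2 = pi*(5/2)^2 = 19.635 mm^2
E = 0.5*m*v^2 = 0.5*0.01*372^2 = 691.92 J
depth = E/(sigma*A) = 691.92 J / (980 MPa * 19.635 mm^2) = 691.92/(980 * 19.635) m = 0.0359584 m ≈ 35.96 mm

35.96 mm


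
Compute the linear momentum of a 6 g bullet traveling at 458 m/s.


p = m*v = 0.006*458 = 2.748 kg·m/s

2.748 kg·m/s


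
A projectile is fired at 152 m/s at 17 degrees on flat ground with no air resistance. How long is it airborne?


T = 2*v0*sin(theta)/g = 2*152*sin(17°)/9.81 = 9.06 s

9.06 s


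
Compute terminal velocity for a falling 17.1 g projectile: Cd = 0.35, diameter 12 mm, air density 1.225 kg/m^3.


A = pi*(d/2)^2 = pi*(12/2000)^2 = 1.13097e-04 m^2
vt = sqrt(2mg/(Cd*rho*A)) = sqrt(2*0.0171*9.81/(0.35 * 1.225 * 1.13097e-04)) = 83.18 m/s

83.18 m/s


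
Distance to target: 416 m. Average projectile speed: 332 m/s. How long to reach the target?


t = d/v = 416/332 = 1.253 s

1.253 s


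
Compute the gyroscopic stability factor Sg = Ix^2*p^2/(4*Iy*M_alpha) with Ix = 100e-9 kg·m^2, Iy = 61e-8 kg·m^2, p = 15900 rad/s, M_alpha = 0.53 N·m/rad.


Sg = Ix^2 * p^2 / (4 * Iy * M_alpha) = (100e-9)^2 * 15900^2 / (4 * 61e-8 * 0.53) = 1.955

1.955


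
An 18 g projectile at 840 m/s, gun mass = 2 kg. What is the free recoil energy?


v_r = m_p*v_p/m_gun = 0.018*840/2 = 7.56 m/s, E_r = 0.5*m_gun*v_r^2 = 0.5*2*7.56^2 = 57.15 J

57.15 J


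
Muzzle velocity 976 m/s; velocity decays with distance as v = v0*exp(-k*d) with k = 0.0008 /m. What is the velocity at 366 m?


v = v0*exp(-k*d) = 976*exp(-0.0008*366) = 728.3 m/s

728.3 m/s


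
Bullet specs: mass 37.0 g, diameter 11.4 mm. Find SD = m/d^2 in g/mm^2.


SD = m/d^2 = 37.0/11.4^2 = 0.2847 g/mm^2

0.2847 g/mm^2


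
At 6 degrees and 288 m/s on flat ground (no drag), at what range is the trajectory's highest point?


R = v0^2*sin(2*theta)/g = 288^2*sin(2*6°)/9.81 = 1757.9 m
apex_dist = R/2 = 1757.9/2 = 879 m

879 m


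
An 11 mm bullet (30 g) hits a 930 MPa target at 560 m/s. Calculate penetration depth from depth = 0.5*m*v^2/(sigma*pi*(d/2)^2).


A = pi*(d/2)^2 = pi*(11/2)^2 = 95.0332 mm^2
E = 0.5*m*v^2 = 0.5*0.03*560^2 = 4704 J
depth = E/(sigma*A) = 4704 J / (930 MPa * 95.0332 mm^2) = 4704/(930 * 95.0332) m = 0.0532242 m ≈ 53.22 mm

53.22 mm


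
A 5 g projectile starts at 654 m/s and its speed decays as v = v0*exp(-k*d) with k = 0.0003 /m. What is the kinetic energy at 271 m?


v = v0*exp(-k*d) = 654*exp(-0.0003*271) = 602.934 m/s
E = 0.5*m*v^2 = 0.5*0.005*602.934^2 = 908.8 J

908.8 J


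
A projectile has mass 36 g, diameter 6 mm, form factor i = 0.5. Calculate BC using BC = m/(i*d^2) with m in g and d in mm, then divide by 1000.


BC = m/(i*d^2*1000) = 36/(0.5 * 6^2 * 1000) = 0.002

0.002


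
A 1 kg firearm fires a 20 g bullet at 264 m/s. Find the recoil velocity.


v_recoil = m_p * v_p / m_gun = 0.02 * 264 / 1 = 5.28 m/s

5.28 m/s


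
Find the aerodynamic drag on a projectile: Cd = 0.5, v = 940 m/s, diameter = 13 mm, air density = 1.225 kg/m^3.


A = pi*(d/2)^2 = pi*(13/2000)^2 = 1.32732e-04 m^2
Fd = 0.5*Cd*rho*A*v^2 = 0.5*0.5*1.225*1.32732e-04*940^2 = 35.92 N

35.92 N


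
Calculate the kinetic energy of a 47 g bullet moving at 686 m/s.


E = 0.5*m*v^2 = 0.5*0.047*686^2 = 11059 J

11059 J


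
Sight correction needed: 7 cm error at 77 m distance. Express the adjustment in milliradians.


1 mrad subtends 1 cm per 10 m of range, so adj = error_cm / (dist_m / 10) = 7 / (77/10) = 0.9091 mrad

0.9091 mrad


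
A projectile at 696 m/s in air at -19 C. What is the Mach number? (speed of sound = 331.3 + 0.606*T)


a = 331.3 + 0.606*(-19) = 319.786 m/s
M = v/a = 696/319.786 = 2.176

2.176


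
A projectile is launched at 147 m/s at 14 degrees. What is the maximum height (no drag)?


H = (v0*sin(theta))^2 / (2g) = (147*sin(14°))^2 / (2*9.81) = 64.46 m

64.46 m
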